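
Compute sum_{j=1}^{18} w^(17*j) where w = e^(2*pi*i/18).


Step 1: The sum sum_{j=1}^{n} w^(k*j) equals n if n | k, else 0.
Step 2: Here n = 18, k = 17
Step 3: Does n divide k? 18 | 17 -> False
Step 4: Sum = 0

0


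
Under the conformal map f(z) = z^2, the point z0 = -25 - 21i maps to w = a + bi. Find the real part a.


Step 1: z0 = -25 - 21i
Step 2: z0^2 = (-25)^2 - (-21)^2 + 1050i
Step 3: real part = 625 - 441 = 184

184


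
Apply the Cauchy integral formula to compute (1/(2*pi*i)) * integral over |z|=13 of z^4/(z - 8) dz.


Step 1: f(z) = z^4, a = 8 is inside |z| = 13
Step 2: By Cauchy integral formula: (1/(2pi*i)) * integral = f(a)
Step 3: f(8) = 8^4 = 4096

4096


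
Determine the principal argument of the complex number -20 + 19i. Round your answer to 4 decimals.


Step 1: z = -20 + 19i
Step 2: arg(z) = atan2(19, -20)
Step 3: arg(z) = 2.3818

2.3818


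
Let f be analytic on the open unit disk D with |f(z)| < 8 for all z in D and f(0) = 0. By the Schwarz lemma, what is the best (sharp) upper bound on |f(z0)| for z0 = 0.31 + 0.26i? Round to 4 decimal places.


Step 1: g = f/8 maps D -> D with g(0) = 0, so by the Schwarz lemma |g(z)| <= |z|, i.e. |f(z)| <= 8|z|; this is sharp (f(z) = 8z).
Step 2: |z0|^2 = 0.31^2 + 0.26^2 = 0.1637
Step 3: |z0| = sqrt(0.1637) = 0.404599
Step 4: Best bound = 8 * |z0| = 8 * 0.404599 = 3.2368

3.2368


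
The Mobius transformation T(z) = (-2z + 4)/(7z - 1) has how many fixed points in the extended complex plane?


Step 1: Fixed points satisfy T(z) = z
Step 2: 7z^2 + z - 4 = 0
Step 3: Discriminant = 1^2 - 4*7*(-4) = 113
Step 4: Number of fixed points = 2

2


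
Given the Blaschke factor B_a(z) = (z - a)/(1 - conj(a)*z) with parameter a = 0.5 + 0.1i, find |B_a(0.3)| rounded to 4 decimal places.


Step 1: Numerator z0 - a = 0.3 - (0.5 + 0.1i) = -0.2 - 0.1i
Step 2: Denominator 1 - conj(a)*z0 = 1 - (0.5 - 0.1i)*0.3 = 0.85 + 0.03i
Step 3: |z0 - a|^2 = (-0.2)^2 + (-0.1)^2 = 0.05; |1 - conj(a)*z0|^2 = 0.85^2 + 0.03^2 = 0.7234
Step 4: |B_a(0.3)| = sqrt(0.05 / 0.7234) = sqrt(0.069118)
Step 5: = 0.2629

0.2629


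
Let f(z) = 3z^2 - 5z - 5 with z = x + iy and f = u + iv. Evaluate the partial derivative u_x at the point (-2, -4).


Step 1: f(z) = 3(x+iy)^2 - 5(x+iy) - 5
Step 2: u = 3(x^2 - y^2) - 5x - 5
Step 3: u_x = 6x - 5
Step 4: At (-2, -4): u_x = -12 - 5 = -17

-17


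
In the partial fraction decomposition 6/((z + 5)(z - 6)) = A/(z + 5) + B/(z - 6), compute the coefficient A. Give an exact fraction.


Step 1: Multiply both sides by (z + 5) and set z = -5
Step 2: A = 6 / (-5 - 6)
Step 3: A = 6 / (-11)
Step 4: A = -6/11

-6/11


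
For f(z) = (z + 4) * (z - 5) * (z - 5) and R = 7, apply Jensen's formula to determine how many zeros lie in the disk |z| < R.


Jensen's formula: (1/2pi)*integral log|f(Re^it)|dt = log|f(0)| + sum_{|a_k|<R} log(R/|a_k|)
Step 1: f(0) = 4 * (-5) * (-5) = 100
Step 2: log|f(0)| = log|-4| + log|5| + log|5| = 4.6052
Step 3: Zeros inside |z| < 7: -4, 5, 5
Step 4: Jensen sum = log(7/4) + log(7/5) + log(7/5) = 1.2326
Step 5: n(R) = number of terms in the Jensen sum = count of zeros inside |z| < 7 = 3

3


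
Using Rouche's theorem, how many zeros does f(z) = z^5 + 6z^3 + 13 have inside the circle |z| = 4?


Step 1: On |z| = 4 the three terms have sizes |z^5| = 4^5 = 1024, |6z^3| = 6*4^3 = 384, |13| = 13
Step 2: The dominant term is g(z) = z^5; let h(z) = 6z^3 + 13 so f = g + h
Step 3: On |z| = 4: |g| = 1024 and |h| <= 384 + 13 = 397
Step 4: Since 1024 > 397, |h| < |g| on |z| = 4, so by Rouche f has the same number of zeros as g inside |z| < 4
Step 5: g(z) = z^5 has 5 zeros (all at the origin) inside |z| < 4. Answer = 5

5


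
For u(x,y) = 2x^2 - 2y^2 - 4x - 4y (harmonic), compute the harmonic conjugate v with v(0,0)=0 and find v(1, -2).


Step 1: v_x = -u_y = 4y + 4
Step 2: v_y = u_x = 4x - 4
Step 3: v = 4xy + 4x - 4y + C
Step 4: v(0,0) = 0 => C = 0
Step 5: v(1, -2) = 4

4


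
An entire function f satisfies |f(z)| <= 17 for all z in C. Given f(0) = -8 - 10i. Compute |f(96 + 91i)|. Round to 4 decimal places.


Step 1: By Liouville's theorem, a bounded entire function is constant.
Step 2: f(z) = f(0) = -8 - 10i for all z.
Step 3: |f(w)| = |-8 - 10i| = sqrt(64 + 100)
Step 4: = 12.8062

12.8062


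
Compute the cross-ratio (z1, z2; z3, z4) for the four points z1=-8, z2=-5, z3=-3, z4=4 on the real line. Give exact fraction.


Step 1: (z1-z3)(z2-z4) = (-5) * (-9) = 45
Step 2: (z1-z4)(z2-z3) = (-12) * (-2) = 24
Step 3: Cross-ratio = 45/24 = 15/8

15/8


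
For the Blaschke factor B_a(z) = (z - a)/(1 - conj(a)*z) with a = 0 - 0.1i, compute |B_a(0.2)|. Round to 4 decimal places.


Step 1: Numerator z0 - a = 0.2 - (0 - 0.1i) = 0.2 + 0.1i
Step 2: Denominator 1 - conj(a)*z0 = 1 - (0 + 0.1i)*0.2 = 1 - 0.02i
Step 3: |z0 - a|^2 = 0.2^2 + 0.1^2 = 0.05; |1 - conj(a)*z0|^2 = 1^2 + (-0.02)^2 = 1.0004
Step 4: |B_a(0.2)| = sqrt(0.05 / 1.0004) = sqrt(0.04998)
Step 5: = 0.2236

0.2236


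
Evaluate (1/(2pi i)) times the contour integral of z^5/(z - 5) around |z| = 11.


Step 1: f(z) = z^5, a = 5 is inside |z| = 11
Step 2: By Cauchy integral formula: (1/(2pi*i)) * integral = f(a)
Step 3: f(5) = 5^5 = 3125

3125


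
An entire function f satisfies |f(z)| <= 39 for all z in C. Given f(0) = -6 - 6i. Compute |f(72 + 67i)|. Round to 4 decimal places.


Step 1: By Liouville's theorem, a bounded entire function is constant.
Step 2: f(z) = f(0) = -6 - 6i for all z.
Step 3: |f(w)| = |-6 - 6i| = sqrt(36 + 36)
Step 4: = 8.4853

8.4853


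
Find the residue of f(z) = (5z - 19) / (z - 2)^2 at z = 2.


Step 1: Pole of order 2 at z = 2
Step 2: Res = lim d/dz [(z - 2)^2 * f(z)] as z -> 2
Step 3: (z - 2)^2 * f(z) = 5z - 19
Step 4: d/dz[5z - 19] = 5

5


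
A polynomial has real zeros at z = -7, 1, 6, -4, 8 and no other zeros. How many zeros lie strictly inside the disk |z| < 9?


Step 1: Check each root:
  z = -7: |-7| = 7 < 9
  z = 1: |1| = 1 < 9
  z = 6: |6| = 6 < 9
  z = -4: |-4| = 4 < 9
  z = 8: |8| = 8 < 9
Step 2: Count = 5

5


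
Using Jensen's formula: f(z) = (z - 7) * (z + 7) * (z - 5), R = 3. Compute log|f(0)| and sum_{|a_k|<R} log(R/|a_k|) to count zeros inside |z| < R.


Jensen's formula: (1/2pi)*integral log|f(Re^it)|dt = log|f(0)| + sum_{|a_k|<R} log(R/|a_k|)
Step 1: f(0) = (-7) * 7 * (-5) = 245
Step 2: log|f(0)| = log|7| + log|-7| + log|5| = 5.5013
Step 3: Zeros inside |z| < 3: none
Step 4: Jensen sum = (empty sum) = 0
Step 5: n(R) = number of terms in the Jensen sum = count of zeros inside |z| < 3 = 0

0


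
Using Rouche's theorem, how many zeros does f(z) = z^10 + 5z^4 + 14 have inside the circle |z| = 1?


Step 1: On |z| = 1 the three terms have sizes |z^10| = 1^10 = 1, |5z^4| = 5*1^4 = 5, |14| = 14
Step 2: The dominant term is g(z) = 14; let h(z) = z^10 + 5z^4 so f = g + h
Step 3: On |z| = 1: |g| = 14 and |h| <= 1 + 5 = 6
Step 4: Since 14 > 6, |h| < |g| on |z| = 1, so by Rouche f has the same number of zeros as g inside |z| < 1
Step 5: g(z) = 14 is a nonzero constant with no zeros inside |z| < 1. Answer = 0

0


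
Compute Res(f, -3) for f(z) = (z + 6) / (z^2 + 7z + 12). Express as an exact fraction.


Step 1: Q(z) = z^2 + 7z + 12 = (z + 3)(z + 4)
Step 2: Q'(z) = 2z + 7
Step 3: Q'(-3) = 1, P(-3) = 3
Step 4: Res = P(-3)/Q'(-3) = 3/1 = 3

3


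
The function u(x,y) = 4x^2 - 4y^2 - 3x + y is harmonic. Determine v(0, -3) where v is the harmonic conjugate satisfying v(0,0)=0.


Step 1: v_x = -u_y = 8y - 1
Step 2: v_y = u_x = 8x - 3
Step 3: v = 8xy - x - 3y + C
Step 4: v(0,0) = 0 => C = 0
Step 5: v(0, -3) = 9

9


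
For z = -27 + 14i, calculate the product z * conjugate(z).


Step 1: conj(z) = -27 - 14i
Step 2: z * conj(z) = (-27)^2 + 14^2
Step 3: = 729 + 196 = 925

925


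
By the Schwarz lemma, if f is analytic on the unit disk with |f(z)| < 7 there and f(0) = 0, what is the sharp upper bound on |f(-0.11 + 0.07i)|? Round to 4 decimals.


Step 1: g = f/7 maps D -> D with g(0) = 0, so by the Schwarz lemma |g(z)| <= |z|, i.e. |f(z)| <= 7|z|; this is sharp (f(z) = 7z).
Step 2: |z0|^2 = (-0.11)^2 + 0.07^2 = 0.017
Step 3: |z0| = sqrt(0.017) = 0.130384
Step 4: Best bound = 7 * |z0| = 7 * 0.130384 = 0.9127

0.9127


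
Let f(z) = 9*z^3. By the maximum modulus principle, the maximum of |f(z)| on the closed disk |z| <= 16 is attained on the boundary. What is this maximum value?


Step 1: On |z| = 16, |f(z)| = 9 * |z|^3 = 9 * 16^3
Step 2: By maximum modulus principle, maximum is on boundary.
Step 3: Maximum = 9 * 4096 = 36864

36864


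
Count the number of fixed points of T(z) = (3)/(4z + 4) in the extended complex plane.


Step 1: Fixed points satisfy T(z) = z
Step 2: 4z^2 + 4z - 3 = 0
Step 3: Discriminant = 4^2 - 4*4*(-3) = 64
Step 4: Number of fixed points = 2

2


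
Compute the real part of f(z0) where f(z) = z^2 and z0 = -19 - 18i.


Step 1: z0 = -19 - 18i
Step 2: z0^2 = (-19)^2 - (-18)^2 + 684i
Step 3: real part = 361 - 324 = 37

37


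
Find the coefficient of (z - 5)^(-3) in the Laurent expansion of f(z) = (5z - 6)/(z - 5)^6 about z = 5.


Step 1: Write the numerator in powers of (z - 5): 5z - 6 = 5(z - 5) + (5*5 - 6) = 5(z - 5) + 19
Step 2: Divide by (z - 5)^6: f(z) = 19(z - 5)^(-6) + 5(z - 5)^(-5)
Step 3: This finite sum is the Laurent series of f about z = 5.
Step 4: Only the powers -6 and -5 appear, so the coefficient of (z - 5)^(-3) = 0

0


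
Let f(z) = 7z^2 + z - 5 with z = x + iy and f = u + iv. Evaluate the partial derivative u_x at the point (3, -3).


Step 1: f(z) = 7(x+iy)^2 + (x+iy) - 5
Step 2: u = 7(x^2 - y^2) + x - 5
Step 3: u_x = 14x + 1
Step 4: At (3, -3): u_x = 42 + 1 = 43

43


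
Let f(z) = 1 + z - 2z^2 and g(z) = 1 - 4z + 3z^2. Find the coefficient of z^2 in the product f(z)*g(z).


Step 1: z^2 term in f*g comes from: (1)*(3z^2) + (z)*(-4z) + (-2z^2)*(1)
Step 2: = 3 - 4 - 2
Step 3: = -3

-3


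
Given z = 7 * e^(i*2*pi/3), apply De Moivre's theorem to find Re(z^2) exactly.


Step 1: By De Moivre's theorem, z^2 = 7^2 * e^(i*2*2*pi/3) = 49 * (cos(4*pi/3) + i*sin(4*pi/3))
Step 2: |z|^2 = 7^2 = 49
Step 3: The angle 4*pi/3 already lies in [0, 2*pi)
Step 4: cos(4*pi/3) = -1/2
Step 5: Re(z^2) = 49 * (-1/2) = -49/2

-49/2


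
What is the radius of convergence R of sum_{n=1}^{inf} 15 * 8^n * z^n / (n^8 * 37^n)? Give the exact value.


Step 1: General term a_n = 15 * 8^n / (n^8 * 37^n)
Step 2: By the root test, |a_n|^(1/n) = 15^(1/n) * 8 / (n^(8/n) * 37) -> 8/37 as n -> infinity (since 15^(1/n) -> 1 and n^(8/n) -> 1)
Step 3: R = 1/lim|a_n|^(1/n) = 37/8

37/8


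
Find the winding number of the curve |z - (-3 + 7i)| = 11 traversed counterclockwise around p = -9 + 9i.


Step 1: Center c = (-3, 7), radius = 11
Step 2: |p - c|^2 = (-6)^2 + 2^2 = 40
Step 3: r^2 = 121
Step 4: |p-c| < r so winding number = 1

1


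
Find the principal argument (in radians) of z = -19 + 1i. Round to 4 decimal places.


Step 1: z = -19 + 1i
Step 2: arg(z) = atan2(1, -19)
Step 3: arg(z) = 3.089

3.089


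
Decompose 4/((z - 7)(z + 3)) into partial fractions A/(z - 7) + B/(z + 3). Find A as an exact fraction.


Step 1: Multiply both sides by (z - 7) and set z = 7
Step 2: A = 4 / (7 + 3)
Step 3: A = 4 / 10
Step 4: A = 2/5

2/5


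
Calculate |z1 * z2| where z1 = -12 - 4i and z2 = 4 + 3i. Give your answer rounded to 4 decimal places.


Step 1: |z1| = sqrt((-12)^2 + (-4)^2) = sqrt(160)
Step 2: |z2| = sqrt(4^2 + 3^2) = sqrt(25)
Step 3: |z1*z2| = |z1|*|z2| = sqrt(160) * sqrt(25) = sqrt(160 * 25) = sqrt(4000)
Step 4: = 63.2456

63.2456


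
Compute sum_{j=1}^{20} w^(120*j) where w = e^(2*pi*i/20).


Step 1: The sum sum_{j=1}^{n} w^(k*j) equals n if n | k, else 0.
Step 2: Here n = 20, k = 120
Step 3: Does n divide k? 20 | 120 -> True
Step 4: Sum = 20

20


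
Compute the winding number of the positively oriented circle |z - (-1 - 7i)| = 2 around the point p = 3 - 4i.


Step 1: Center c = (-1, -7), radius = 2
Step 2: |p - c|^2 = 4^2 + 3^2 = 25
Step 3: r^2 = 4
Step 4: |p-c| > r so winding number = 0

0


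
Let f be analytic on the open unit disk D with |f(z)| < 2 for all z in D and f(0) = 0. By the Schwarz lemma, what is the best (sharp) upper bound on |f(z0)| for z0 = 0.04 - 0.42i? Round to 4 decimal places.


Step 1: g = f/2 maps D -> D with g(0) = 0, so by the Schwarz lemma |g(z)| <= |z|, i.e. |f(z)| <= 2|z|; this is sharp (f(z) = 2z).
Step 2: |z0|^2 = 0.04^2 + (-0.42)^2 = 0.178
Step 3: |z0| = sqrt(0.178) = 0.4219
Step 4: Best bound = 2 * |z0| = 2 * 0.4219 = 0.8438

0.8438


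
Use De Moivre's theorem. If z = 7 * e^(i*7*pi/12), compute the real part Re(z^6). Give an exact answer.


Step 1: By De Moivre's theorem, z^6 = 7^6 * e^(i*6*7*pi/12) = 117649 * (cos(7*pi/2) + i*sin(7*pi/2))
Step 2: |z|^6 = 7^6 = 117649
Step 3: Reduce the angle mod 2*pi: 7*pi/2 - 2*pi = 3*pi/2
Step 4: cos(3*pi/2) = 0
Step 5: Re(z^6) = 117649 * 0 = 0

0


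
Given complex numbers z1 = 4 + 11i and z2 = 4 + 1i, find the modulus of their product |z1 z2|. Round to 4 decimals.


Step 1: |z1| = sqrt(4^2 + 11^2) = sqrt(137)
Step 2: |z2| = sqrt(4^2 + 1^2) = sqrt(17)
Step 3: |z1*z2| = |z1|*|z2| = sqrt(137) * sqrt(17) = sqrt(137 * 17) = sqrt(2329)
Step 4: = 48.2597

48.2597


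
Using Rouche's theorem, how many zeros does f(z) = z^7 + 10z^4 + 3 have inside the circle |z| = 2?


Step 1: On |z| = 2 the three terms have sizes |z^7| = 2^7 = 128, |10z^4| = 10*2^4 = 160, |3| = 3
Step 2: The dominant term is g(z) = 10z^4; let h(z) = z^7 + 3 so f = g + h
Step 3: On |z| = 2: |g| = 160 and |h| <= 128 + 3 = 131
Step 4: Since 160 > 131, |h| < |g| on |z| = 2, so by Rouche f has the same number of zeros as g inside |z| < 2
Step 5: g(z) = 10z^4 has 4 zeros (at the origin, multiplicity 4) inside |z| < 2. Answer = 4

4


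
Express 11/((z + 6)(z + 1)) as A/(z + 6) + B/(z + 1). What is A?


Step 1: Multiply both sides by (z + 6) and set z = -6
Step 2: A = 11 / (-6 + 1)
Step 3: A = 11 / (-5)
Step 4: A = -11/5

-11/5


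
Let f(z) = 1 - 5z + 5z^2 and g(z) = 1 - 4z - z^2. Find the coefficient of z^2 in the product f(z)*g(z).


Step 1: z^2 term in f*g comes from: (1)*(-z^2) + (-5z)*(-4z) + (5z^2)*(1)
Step 2: = -1 + 20 + 5
Step 3: = 24

24


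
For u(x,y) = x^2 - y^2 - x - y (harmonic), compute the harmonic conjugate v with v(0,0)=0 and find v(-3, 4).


Step 1: v_x = -u_y = 2y + 1
Step 2: v_y = u_x = 2x - 1
Step 3: v = 2xy + x - y + C
Step 4: v(0,0) = 0 => C = 0
Step 5: v(-3, 4) = -31

-31


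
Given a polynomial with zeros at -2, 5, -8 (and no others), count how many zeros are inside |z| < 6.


Step 1: Check each root:
  z = -2: |-2| = 2 < 6
  z = 5: |5| = 5 < 6
  z = -8: |-8| = 8 >= 6
Step 2: Count = 2

2


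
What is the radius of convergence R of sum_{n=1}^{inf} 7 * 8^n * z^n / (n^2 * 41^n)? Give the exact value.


Step 1: General term a_n = 7 * 8^n / (n^2 * 41^n)
Step 2: By the root test, |a_n|^(1/n) = 7^(1/n) * 8 / (n^(2/n) * 41) -> 8/41 as n -> infinity (since 7^(1/n) -> 1 and n^(2/n) -> 1)
Step 3: R = 1/lim|a_n|^(1/n) = 41/8

41/8


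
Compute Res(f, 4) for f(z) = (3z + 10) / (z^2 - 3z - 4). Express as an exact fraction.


Step 1: Q(z) = z^2 - 3z - 4 = (z - 4)(z + 1)
Step 2: Q'(z) = 2z - 3
Step 3: Q'(4) = 5, P(4) = 22
Step 4: Res = P(4)/Q'(4) = 22/5 = 22/5

22/5


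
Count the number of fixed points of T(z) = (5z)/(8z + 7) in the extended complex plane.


Step 1: Fixed points satisfy T(z) = z
Step 2: 8z^2 + 2z = 0
Step 3: Discriminant = 2^2 - 4*8*0 = 4
Step 4: Number of fixed points = 2

2


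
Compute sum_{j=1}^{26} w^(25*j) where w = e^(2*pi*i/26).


Step 1: The sum sum_{j=1}^{n} w^(k*j) equals n if n | k, else 0.
Step 2: Here n = 26, k = 25
Step 3: Does n divide k? 26 | 25 -> False
Step 4: Sum = 0

0


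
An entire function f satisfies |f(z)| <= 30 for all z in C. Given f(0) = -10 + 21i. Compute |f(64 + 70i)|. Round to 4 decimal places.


Step 1: By Liouville's theorem, a bounded entire function is constant.
Step 2: f(z) = f(0) = -10 + 21i for all z.
Step 3: |f(w)| = |-10 + 21i| = sqrt(100 + 441)
Step 4: = 23.2594

23.2594


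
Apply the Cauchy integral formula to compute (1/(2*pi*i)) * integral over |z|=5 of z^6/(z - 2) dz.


Step 1: f(z) = z^6, a = 2 is inside |z| = 5
Step 2: By Cauchy integral formula: (1/(2pi*i)) * integral = f(a)
Step 3: f(2) = 2^6 = 64

64


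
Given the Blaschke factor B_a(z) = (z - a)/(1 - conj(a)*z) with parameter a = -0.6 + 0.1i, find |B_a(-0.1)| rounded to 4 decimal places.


Step 1: Numerator z0 - a = -0.1 - (-0.6 + 0.1i) = 0.5 - 0.1i
Step 2: Denominator 1 - conj(a)*z0 = 1 - (-0.6 - 0.1i)*(-0.1) = 0.94 - 0.01i
Step 3: |z0 - a|^2 = 0.5^2 + (-0.1)^2 = 0.26; |1 - conj(a)*z0|^2 = 0.94^2 + (-0.01)^2 = 0.8837
Step 4: |B_a(-0.1)| = sqrt(0.26 / 0.8837) = sqrt(0.294217)
Step 5: = 0.5424

0.5424


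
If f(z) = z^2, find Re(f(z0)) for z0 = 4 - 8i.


Step 1: z0 = 4 - 8i
Step 2: z0^2 = 4^2 - (-8)^2 - 64i
Step 3: real part = 16 - 64 = -48

-48


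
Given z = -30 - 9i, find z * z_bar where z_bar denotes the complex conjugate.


Step 1: conj(z) = -30 + 9i
Step 2: z * conj(z) = (-30)^2 + (-9)^2
Step 3: = 900 + 81 = 981

981


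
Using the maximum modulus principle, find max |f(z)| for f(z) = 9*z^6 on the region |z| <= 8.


Step 1: On |z| = 8, |f(z)| = 9 * |z|^6 = 9 * 8^6
Step 2: By maximum modulus principle, maximum is on boundary.
Step 3: Maximum = 9 * 262144 = 2359296

2359296


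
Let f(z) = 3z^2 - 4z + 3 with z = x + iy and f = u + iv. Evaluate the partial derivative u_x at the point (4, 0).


Step 1: f(z) = 3(x+iy)^2 - 4(x+iy) + 3
Step 2: u = 3(x^2 - y^2) - 4x + 3
Step 3: u_x = 6x - 4
Step 4: At (4, 0): u_x = 24 - 4 = 20

20


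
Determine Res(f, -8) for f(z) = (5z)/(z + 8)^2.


Step 1: Pole of order 2 at z = -8
Step 2: Res = lim d/dz [(z + 8)^2 * f(z)] as z -> -8
Step 3: (z + 8)^2 * f(z) = 5z
Step 4: d/dz[5z] = 5

5


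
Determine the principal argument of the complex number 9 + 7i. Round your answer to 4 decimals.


Step 1: z = 9 + 7i
Step 2: arg(z) = atan2(7, 9)
Step 3: arg(z) = 0.661

0.661


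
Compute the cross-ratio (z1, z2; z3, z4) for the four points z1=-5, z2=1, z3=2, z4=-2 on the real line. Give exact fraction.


Step 1: (z1-z3)(z2-z4) = (-7) * 3 = -21
Step 2: (z1-z4)(z2-z3) = (-3) * (-1) = 3
Step 3: Cross-ratio = -21/3 = -7

-7


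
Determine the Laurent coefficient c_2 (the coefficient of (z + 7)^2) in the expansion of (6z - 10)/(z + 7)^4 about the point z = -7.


Step 1: Write the numerator in powers of (z + 7): 6z - 10 = 6(z + 7) + (6*(-7) - 10) = 6(z + 7) - 52
Step 2: Divide by (z + 7)^4: f(z) = -52(z + 7)^(-4) + 6(z + 7)^(-3)
Step 3: This finite sum is the Laurent series of f about z = -7.
Step 4: Only the powers -4 and -3 appear, so the coefficient of (z + 7)^2 = 0

0


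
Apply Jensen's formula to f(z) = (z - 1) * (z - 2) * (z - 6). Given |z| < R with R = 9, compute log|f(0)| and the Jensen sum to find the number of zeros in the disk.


Jensen's formula: (1/2pi)*integral log|f(Re^it)|dt = log|f(0)| + sum_{|a_k|<R} log(R/|a_k|)
Step 1: f(0) = (-1) * (-2) * (-6) = -12
Step 2: log|f(0)| = log|1| + log|2| + log|6| = 2.4849
Step 3: Zeros inside |z| < 9: 1, 2, 6
Step 4: Jensen sum = log(9/1) + log(9/2) + log(9/6) = 4.1068
Step 5: n(R) = number of terms in the Jensen sum = count of zeros inside |z| < 9 = 3

3


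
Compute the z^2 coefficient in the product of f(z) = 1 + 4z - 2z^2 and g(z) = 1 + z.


Step 1: z^2 term in f*g comes from: (1)*(0) + (4z)*(z) + (-2z^2)*(1)
Step 2: = 0 + 4 - 2
Step 3: = 2

2


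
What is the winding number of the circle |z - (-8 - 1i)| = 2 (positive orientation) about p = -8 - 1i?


Step 1: Center c = (-8, -1), radius = 2
Step 2: |p - c|^2 = 0^2 + 0^2 = 0
Step 3: r^2 = 4
Step 4: |p-c| < r so winding number = 1

1


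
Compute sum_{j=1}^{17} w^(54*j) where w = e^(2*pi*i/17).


Step 1: The sum sum_{j=1}^{n} w^(k*j) equals n if n | k, else 0.
Step 2: Here n = 17, k = 54
Step 3: Does n divide k? 17 | 54 -> False
Step 4: Sum = 0

0


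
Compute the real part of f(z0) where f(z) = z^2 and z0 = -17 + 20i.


Step 1: z0 = -17 + 20i
Step 2: z0^2 = (-17)^2 - 20^2 - 680i
Step 3: real part = 289 - 400 = -111

-111


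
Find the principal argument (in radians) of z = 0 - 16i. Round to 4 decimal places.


Step 1: z = 0 - 16i
Step 2: arg(z) = atan2(-16, 0)
Step 3: arg(z) = -1.5708

-1.5708


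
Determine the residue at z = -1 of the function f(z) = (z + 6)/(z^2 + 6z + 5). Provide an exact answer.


Step 1: Q(z) = z^2 + 6z + 5 = (z + 1)(z + 5)
Step 2: Q'(z) = 2z + 6
Step 3: Q'(-1) = 4, P(-1) = 5
Step 4: Res = P(-1)/Q'(-1) = 5/4 = 5/4

5/4


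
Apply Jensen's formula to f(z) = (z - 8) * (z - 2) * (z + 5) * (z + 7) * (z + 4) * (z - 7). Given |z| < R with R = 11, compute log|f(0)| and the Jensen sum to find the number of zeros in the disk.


Jensen's formula: (1/2pi)*integral log|f(Re^it)|dt = log|f(0)| + sum_{|a_k|<R} log(R/|a_k|)
Step 1: f(0) = (-8) * (-2) * 5 * 7 * 4 * (-7) = -15680
Step 2: log|f(0)| = log|8| + log|2| + log|-5| + log|-7| + log|-4| + log|7| = 9.6601
Step 3: Zeros inside |z| < 11: 8, 2, -5, -7, -4, 7
Step 4: Jensen sum = log(11/8) + log(11/2) + log(11/5) + log(11/7) + log(11/4) + log(11/7) = 4.7272
Step 5: n(R) = number of terms in the Jensen sum = count of zeros inside |z| < 11 = 6

6


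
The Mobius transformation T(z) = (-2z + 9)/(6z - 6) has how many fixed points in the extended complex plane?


Step 1: Fixed points satisfy T(z) = z
Step 2: 6z^2 - 4z - 9 = 0
Step 3: Discriminant = (-4)^2 - 4*6*(-9) = 232
Step 4: Number of fixed points = 2

2


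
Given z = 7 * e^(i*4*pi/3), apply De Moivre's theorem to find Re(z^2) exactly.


Step 1: By De Moivre's theorem, z^2 = 7^2 * e^(i*2*4*pi/3) = 49 * (cos(8*pi/3) + i*sin(8*pi/3))
Step 2: |z|^2 = 7^2 = 49
Step 3: Reduce the angle mod 2*pi: 8*pi/3 - 2*pi = 2*pi/3
Step 4: cos(2*pi/3) = -1/2
Step 5: Re(z^2) = 49 * (-1/2) = -49/2

-49/2


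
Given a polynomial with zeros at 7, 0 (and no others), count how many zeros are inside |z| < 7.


Step 1: Check each root:
  z = 7: |7| = 7 >= 7
  z = 0: |0| = 0 < 7
Step 2: Count = 1

1


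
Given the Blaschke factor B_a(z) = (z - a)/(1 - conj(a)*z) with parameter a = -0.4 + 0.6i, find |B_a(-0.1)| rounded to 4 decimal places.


Step 1: Numerator z0 - a = -0.1 - (-0.4 + 0.6i) = 0.3 - 0.6i
Step 2: Denominator 1 - conj(a)*z0 = 1 - (-0.4 - 0.6i)*(-0.1) = 0.96 - 0.06i
Step 3: |z0 - a|^2 = 0.3^2 + (-0.6)^2 = 0.45; |1 - conj(a)*z0|^2 = 0.96^2 + (-0.06)^2 = 0.9252
Step 4: |B_a(-0.1)| = sqrt(0.45 / 0.9252) = sqrt(0.486381)
Step 5: = 0.6974

0.6974


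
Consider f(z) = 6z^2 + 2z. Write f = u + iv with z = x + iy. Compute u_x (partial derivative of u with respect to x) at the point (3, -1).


Step 1: f(z) = 6(x+iy)^2 + 2(x+iy) + 0
Step 2: u = 6(x^2 - y^2) + 2x + 0
Step 3: u_x = 12x + 2
Step 4: At (3, -1): u_x = 36 + 2 = 38

38


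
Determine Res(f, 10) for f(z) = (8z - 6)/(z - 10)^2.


Step 1: Pole of order 2 at z = 10
Step 2: Res = lim d/dz [(z - 10)^2 * f(z)] as z -> 10
Step 3: (z - 10)^2 * f(z) = 8z - 6
Step 4: d/dz[8z - 6] = 8

8


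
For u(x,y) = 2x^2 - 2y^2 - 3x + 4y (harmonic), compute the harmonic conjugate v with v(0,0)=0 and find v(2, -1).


Step 1: v_x = -u_y = 4y - 4
Step 2: v_y = u_x = 4x - 3
Step 3: v = 4xy - 4x - 3y + C
Step 4: v(0,0) = 0 => C = 0
Step 5: v(2, -1) = -13

-13


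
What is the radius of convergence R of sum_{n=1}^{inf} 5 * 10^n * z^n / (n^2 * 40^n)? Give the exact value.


Step 1: General term a_n = 5 * 10^n / (n^2 * 40^n)
Step 2: By the root test, |a_n|^(1/n) = 5^(1/n) * 10 / (n^(2/n) * 40) -> 10/40 as n -> infinity (since 5^(1/n) -> 1 and n^(2/n) -> 1)
Step 3: R = 1/lim|a_n|^(1/n) = 40/10 = 4

4


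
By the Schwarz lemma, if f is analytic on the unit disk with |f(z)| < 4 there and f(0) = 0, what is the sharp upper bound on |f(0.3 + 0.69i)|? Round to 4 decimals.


Step 1: g = f/4 maps D -> D with g(0) = 0, so by the Schwarz lemma |g(z)| <= |z|, i.e. |f(z)| <= 4|z|; this is sharp (f(z) = 4z).
Step 2: |z0|^2 = 0.3^2 + 0.69^2 = 0.5661
Step 3: |z0| = sqrt(0.5661) = 0.752396
Step 4: Best bound = 4 * |z0| = 4 * 0.752396 = 3.0096

3.0096


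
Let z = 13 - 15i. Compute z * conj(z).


Step 1: conj(z) = 13 + 15i
Step 2: z * conj(z) = 13^2 + (-15)^2
Step 3: = 169 + 225 = 394

394


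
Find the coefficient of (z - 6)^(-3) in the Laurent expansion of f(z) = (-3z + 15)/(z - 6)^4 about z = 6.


Step 1: Write the numerator in powers of (z - 6): -3z + 15 = -3(z - 6) + (-3*6 + 15) = -3(z - 6) - 3
Step 2: Divide by (z - 6)^4: f(z) = -3(z - 6)^(-4) - 3(z - 6)^(-3)
Step 3: This finite sum is the Laurent series of f about z = 6.
Step 4: Coefficient of (z - 6)^(-3) = coefficient of (z - 6) in the re-centred numerator = -3

-3


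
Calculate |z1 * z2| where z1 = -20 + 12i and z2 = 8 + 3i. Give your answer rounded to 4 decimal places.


Step 1: |z1| = sqrt((-20)^2 + 12^2) = sqrt(544)
Step 2: |z2| = sqrt(8^2 + 3^2) = sqrt(73)
Step 3: |z1*z2| = |z1|*|z2| = sqrt(544) * sqrt(73) = sqrt(544 * 73) = sqrt(39712)
Step 4: = 199.2787

199.2787


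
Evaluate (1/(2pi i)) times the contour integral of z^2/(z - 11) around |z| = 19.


Step 1: f(z) = z^2, a = 11 is inside |z| = 19
Step 2: By Cauchy integral formula: (1/(2pi*i)) * integral = f(a)
Step 3: f(11) = 11^2 = 121

121


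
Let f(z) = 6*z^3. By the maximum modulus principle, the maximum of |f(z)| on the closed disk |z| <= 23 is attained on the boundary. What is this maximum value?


Step 1: On |z| = 23, |f(z)| = 6 * |z|^3 = 6 * 23^3
Step 2: By maximum modulus principle, maximum is on boundary.
Step 3: Maximum = 6 * 12167 = 73002

73002


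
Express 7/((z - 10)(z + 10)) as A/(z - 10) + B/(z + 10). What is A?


Step 1: Multiply both sides by (z - 10) and set z = 10
Step 2: A = 7 / (10 + 10)
Step 3: A = 7 / 20
Step 4: A = 7/20

7/20


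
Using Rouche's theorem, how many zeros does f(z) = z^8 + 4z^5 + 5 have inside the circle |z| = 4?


Step 1: On |z| = 4 the three terms have sizes |z^8| = 4^8 = 65536, |4z^5| = 4*4^5 = 4096, |5| = 5
Step 2: The dominant term is g(z) = z^8; let h(z) = 4z^5 + 5 so f = g + h
Step 3: On |z| = 4: |g| = 65536 and |h| <= 4096 + 5 = 4101
Step 4: Since 65536 > 4101, |h| < |g| on |z| = 4, so by Rouche f has the same number of zeros as g inside |z| < 4
Step 5: g(z) = z^8 has 8 zeros (all at the origin) inside |z| < 4. Answer = 8

8


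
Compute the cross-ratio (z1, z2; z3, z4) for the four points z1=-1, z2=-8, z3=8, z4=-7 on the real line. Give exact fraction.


Step 1: (z1-z3)(z2-z4) = (-9) * (-1) = 9
Step 2: (z1-z4)(z2-z3) = 6 * (-16) = -96
Step 3: Cross-ratio = -9/96 = -3/32

-3/32


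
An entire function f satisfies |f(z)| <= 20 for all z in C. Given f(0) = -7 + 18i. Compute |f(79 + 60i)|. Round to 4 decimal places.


Step 1: By Liouville's theorem, a bounded entire function is constant.
Step 2: f(z) = f(0) = -7 + 18i for all z.
Step 3: |f(w)| = |-7 + 18i| = sqrt(49 + 324)
Step 4: = 19.3132

19.3132


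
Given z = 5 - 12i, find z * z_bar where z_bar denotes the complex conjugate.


Step 1: conj(z) = 5 + 12i
Step 2: z * conj(z) = 5^2 + (-12)^2
Step 3: = 25 + 144 = 169

169


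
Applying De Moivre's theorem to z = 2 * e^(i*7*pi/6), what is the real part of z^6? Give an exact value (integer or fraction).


Step 1: By De Moivre's theorem, z^6 = 2^6 * e^(i*6*7*pi/6) = 64 * (cos(7*pi) + i*sin(7*pi))
Step 2: |z|^6 = 2^6 = 64
Step 3: Reduce the angle mod 2*pi: 7*pi - 6*pi = pi
Step 4: cos(pi) = -1
Step 5: Re(z^6) = 64 * (-1) = -64

-64


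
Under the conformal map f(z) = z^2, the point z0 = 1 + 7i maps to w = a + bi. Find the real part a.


Step 1: z0 = 1 + 7i
Step 2: z0^2 = 1^2 - 7^2 + 14i
Step 3: real part = 1 - 49 = -48

-48


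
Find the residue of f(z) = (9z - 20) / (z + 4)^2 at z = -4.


Step 1: Pole of order 2 at z = -4
Step 2: Res = lim d/dz [(z + 4)^2 * f(z)] as z -> -4
Step 3: (z + 4)^2 * f(z) = 9z - 20
Step 4: d/dz[9z - 20] = 9

9


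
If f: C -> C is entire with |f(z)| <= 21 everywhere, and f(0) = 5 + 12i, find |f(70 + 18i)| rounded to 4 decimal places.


Step 1: By Liouville's theorem, a bounded entire function is constant.
Step 2: f(z) = f(0) = 5 + 12i for all z.
Step 3: |f(w)| = |5 + 12i| = sqrt(25 + 144)
Step 4: = 13.0

13.0


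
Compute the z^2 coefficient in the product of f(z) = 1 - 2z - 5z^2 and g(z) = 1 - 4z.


Step 1: z^2 term in f*g comes from: (1)*(0) + (-2z)*(-4z) + (-5z^2)*(1)
Step 2: = 0 + 8 - 5
Step 3: = 3

3


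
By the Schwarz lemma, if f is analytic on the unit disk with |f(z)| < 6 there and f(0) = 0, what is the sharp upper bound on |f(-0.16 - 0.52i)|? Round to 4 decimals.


Step 1: g = f/6 maps D -> D with g(0) = 0, so by the Schwarz lemma |g(z)| <= |z|, i.e. |f(z)| <= 6|z|; this is sharp (f(z) = 6z).
Step 2: |z0|^2 = (-0.16)^2 + (-0.52)^2 = 0.296
Step 3: |z0| = sqrt(0.296) = 0.544059
Step 4: Best bound = 6 * |z0| = 6 * 0.544059 = 3.2644

3.2644


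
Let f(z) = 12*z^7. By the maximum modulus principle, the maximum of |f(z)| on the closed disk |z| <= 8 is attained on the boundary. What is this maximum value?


Step 1: On |z| = 8, |f(z)| = 12 * |z|^7 = 12 * 8^7
Step 2: By maximum modulus principle, maximum is on boundary.
Step 3: Maximum = 12 * 2097152 = 25165824

25165824


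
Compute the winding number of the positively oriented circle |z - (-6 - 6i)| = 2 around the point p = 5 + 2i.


Step 1: Center c = (-6, -6), radius = 2
Step 2: |p - c|^2 = 11^2 + 8^2 = 185
Step 3: r^2 = 4
Step 4: |p-c| > r so winding number = 0

0


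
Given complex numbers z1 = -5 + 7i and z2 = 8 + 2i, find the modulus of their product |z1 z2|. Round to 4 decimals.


Step 1: |z1| = sqrt((-5)^2 + 7^2) = sqrt(74)
Step 2: |z2| = sqrt(8^2 + 2^2) = sqrt(68)
Step 3: |z1*z2| = |z1|*|z2| = sqrt(74) * sqrt(68) = sqrt(74 * 68) = sqrt(5032)
Step 4: = 70.9366

70.9366


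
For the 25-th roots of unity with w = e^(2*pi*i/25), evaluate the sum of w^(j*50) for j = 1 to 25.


Step 1: The sum sum_{j=1}^{n} w^(k*j) equals n if n | k, else 0.
Step 2: Here n = 25, k = 50
Step 3: Does n divide k? 25 | 50 -> True
Step 4: Sum = 25

25


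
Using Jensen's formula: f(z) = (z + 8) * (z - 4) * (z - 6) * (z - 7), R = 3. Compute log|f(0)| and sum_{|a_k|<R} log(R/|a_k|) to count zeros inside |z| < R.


Jensen's formula: (1/2pi)*integral log|f(Re^it)|dt = log|f(0)| + sum_{|a_k|<R} log(R/|a_k|)
Step 1: f(0) = 8 * (-4) * (-6) * (-7) = -1344
Step 2: log|f(0)| = log|-8| + log|4| + log|6| + log|7| = 7.2034
Step 3: Zeros inside |z| < 3: none
Step 4: Jensen sum = (empty sum) = 0
Step 5: n(R) = number of terms in the Jensen sum = count of zeros inside |z| < 3 = 0

0


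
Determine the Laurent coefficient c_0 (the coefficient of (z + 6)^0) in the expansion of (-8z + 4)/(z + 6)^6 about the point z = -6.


Step 1: Write the numerator in powers of (z + 6): -8z + 4 = -8(z + 6) + (-8*(-6) + 4) = -8(z + 6) + 52
Step 2: Divide by (z + 6)^6: f(z) = 52(z + 6)^(-6) - 8(z + 6)^(-5)
Step 3: This finite sum is the Laurent series of f about z = -6.
Step 4: Only the powers -6 and -5 appear, so the coefficient of (z + 6)^0 = 0

0


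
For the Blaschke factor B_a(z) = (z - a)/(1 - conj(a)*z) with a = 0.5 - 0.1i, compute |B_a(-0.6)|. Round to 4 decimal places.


Step 1: Numerator z0 - a = -0.6 - (0.5 - 0.1i) = -1.1 + 0.1i
Step 2: Denominator 1 - conj(a)*z0 = 1 - (0.5 + 0.1i)*(-0.6) = 1.3 + 0.06i
Step 3: |z0 - a|^2 = (-1.1)^2 + 0.1^2 = 1.22; |1 - conj(a)*z0|^2 = 1.3^2 + 0.06^2 = 1.6936
Step 4: |B_a(-0.6)| = sqrt(1.22 / 1.6936) = sqrt(0.720359)
Step 5: = 0.8487

0.8487


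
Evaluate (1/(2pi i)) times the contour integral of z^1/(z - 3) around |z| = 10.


Step 1: f(z) = z^1, a = 3 is inside |z| = 10
Step 2: By Cauchy integral formula: (1/(2pi*i)) * integral = f(a)
Step 3: f(3) = 3^1 = 3

3


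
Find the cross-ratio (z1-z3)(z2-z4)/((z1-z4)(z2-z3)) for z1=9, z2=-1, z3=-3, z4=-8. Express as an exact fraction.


Step 1: (z1-z3)(z2-z4) = 12 * 7 = 84
Step 2: (z1-z4)(z2-z3) = 17 * 2 = 34
Step 3: Cross-ratio = 84/34 = 42/17

42/17


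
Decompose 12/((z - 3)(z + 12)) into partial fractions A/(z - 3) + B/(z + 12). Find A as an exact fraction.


Step 1: Multiply both sides by (z - 3) and set z = 3
Step 2: A = 12 / (3 + 12)
Step 3: A = 12 / 15
Step 4: A = 4/5

4/5


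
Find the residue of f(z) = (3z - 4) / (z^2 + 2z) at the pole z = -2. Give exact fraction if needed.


Step 1: Q(z) = z^2 + 2z = (z + 2)(z)
Step 2: Q'(z) = 2z + 2
Step 3: Q'(-2) = -2, P(-2) = -10
Step 4: Res = P(-2)/Q'(-2) = -10/(-2) = 5

5


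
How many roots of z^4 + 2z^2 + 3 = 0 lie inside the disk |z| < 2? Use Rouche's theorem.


Step 1: On |z| = 2 the three terms have sizes |z^4| = 2^4 = 16, |2z^2| = 2*2^2 = 8, |3| = 3
Step 2: The dominant term is g(z) = z^4; let h(z) = 2z^2 + 3 so f = g + h
Step 3: On |z| = 2: |g| = 16 and |h| <= 8 + 3 = 11
Step 4: Since 16 > 11, |h| < |g| on |z| = 2, so by Rouche f has the same number of zeros as g inside |z| < 2
Step 5: g(z) = z^4 has 4 zeros (all at the origin) inside |z| < 2. Answer = 4

4


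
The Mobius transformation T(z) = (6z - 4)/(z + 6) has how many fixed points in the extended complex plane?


Step 1: Fixed points satisfy T(z) = z
Step 2: z^2 + 4 = 0
Step 3: Discriminant = 0^2 - 4*1*4 = -16
Step 4: Number of fixed points = 2

2


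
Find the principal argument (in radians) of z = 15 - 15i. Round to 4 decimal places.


Step 1: z = 15 - 15i
Step 2: arg(z) = atan2(-15, 15)
Step 3: arg(z) = -0.7854

-0.7854


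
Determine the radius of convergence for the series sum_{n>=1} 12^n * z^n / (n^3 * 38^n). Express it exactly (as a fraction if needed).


Step 1: General term a_n = 12^n / (n^3 * 38^n)
Step 2: By the root test, |a_n|^(1/n) = 12 / (n^(3/n) * 38) -> 12/38 as n -> infinity (since n^(3/n) -> 1)
Step 3: R = 1/lim|a_n|^(1/n) = 38/12 = 19/6

19/6


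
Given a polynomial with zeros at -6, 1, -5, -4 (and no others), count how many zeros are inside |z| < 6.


Step 1: Check each root:
  z = -6: |-6| = 6 >= 6
  z = 1: |1| = 1 < 6
  z = -5: |-5| = 5 < 6
  z = -4: |-4| = 4 < 6
Step 2: Count = 3

3


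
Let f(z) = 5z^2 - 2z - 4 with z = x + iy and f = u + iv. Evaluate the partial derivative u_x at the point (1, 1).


Step 1: f(z) = 5(x+iy)^2 - 2(x+iy) - 4
Step 2: u = 5(x^2 - y^2) - 2x - 4
Step 3: u_x = 10x - 2
Step 4: At (1, 1): u_x = 10 - 2 = 8

8


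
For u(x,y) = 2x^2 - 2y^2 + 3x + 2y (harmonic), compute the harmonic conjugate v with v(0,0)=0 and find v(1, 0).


Step 1: v_x = -u_y = 4y - 2
Step 2: v_y = u_x = 4x + 3
Step 3: v = 4xy - 2x + 3y + C
Step 4: v(0,0) = 0 => C = 0
Step 5: v(1, 0) = -2

-2


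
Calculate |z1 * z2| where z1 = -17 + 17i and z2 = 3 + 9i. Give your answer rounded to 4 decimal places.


Step 1: |z1| = sqrt((-17)^2 + 17^2) = sqrt(578)
Step 2: |z2| = sqrt(3^2 + 9^2) = sqrt(90)
Step 3: |z1*z2| = |z1|*|z2| = sqrt(578) * sqrt(90) = sqrt(578 * 90) = sqrt(52020)
Step 4: = 228.0789

228.0789


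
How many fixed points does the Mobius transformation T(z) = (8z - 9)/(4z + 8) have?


Step 1: Fixed points satisfy T(z) = z
Step 2: 4z^2 + 9 = 0
Step 3: Discriminant = 0^2 - 4*4*9 = -144
Step 4: Number of fixed points = 2

2


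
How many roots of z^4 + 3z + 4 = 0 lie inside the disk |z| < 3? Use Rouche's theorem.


Step 1: On |z| = 3 the three terms have sizes |z^4| = 3^4 = 81, |3z| = 3*3 = 9, |4| = 4
Step 2: The dominant term is g(z) = z^4; let h(z) = 3z + 4 so f = g + h
Step 3: On |z| = 3: |g| = 81 and |h| <= 9 + 4 = 13
Step 4: Since 81 > 13, |h| < |g| on |z| = 3, so by Rouche f has the same number of zeros as g inside |z| < 3
Step 5: g(z) = z^4 has 4 zeros (all at the origin) inside |z| < 3. Answer = 4

4


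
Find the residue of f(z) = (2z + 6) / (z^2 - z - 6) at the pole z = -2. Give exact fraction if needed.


Step 1: Q(z) = z^2 - z - 6 = (z + 2)(z - 3)
Step 2: Q'(z) = 2z - 1
Step 3: Q'(-2) = -5, P(-2) = 2
Step 4: Res = P(-2)/Q'(-2) = 2/(-5) = -2/5

-2/5


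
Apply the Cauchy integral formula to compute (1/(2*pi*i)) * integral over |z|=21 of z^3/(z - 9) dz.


Step 1: f(z) = z^3, a = 9 is inside |z| = 21
Step 2: By Cauchy integral formula: (1/(2pi*i)) * integral = f(a)
Step 3: f(9) = 9^3 = 729

729


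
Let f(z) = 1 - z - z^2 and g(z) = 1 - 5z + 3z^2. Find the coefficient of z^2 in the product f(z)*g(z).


Step 1: z^2 term in f*g comes from: (1)*(3z^2) + (-z)*(-5z) + (-z^2)*(1)
Step 2: = 3 + 5 - 1
Step 3: = 7

7


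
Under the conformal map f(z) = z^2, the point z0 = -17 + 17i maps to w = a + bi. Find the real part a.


Step 1: z0 = -17 + 17i
Step 2: z0^2 = (-17)^2 - 17^2 - 578i
Step 3: real part = 289 - 289 = 0

0


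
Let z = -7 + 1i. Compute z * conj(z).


Step 1: conj(z) = -7 - 1i
Step 2: z * conj(z) = (-7)^2 + 1^2
Step 3: = 49 + 1 = 50

50


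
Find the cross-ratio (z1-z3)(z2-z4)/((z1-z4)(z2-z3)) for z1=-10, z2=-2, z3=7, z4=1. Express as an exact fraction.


Step 1: (z1-z3)(z2-z4) = (-17) * (-3) = 51
Step 2: (z1-z4)(z2-z3) = (-11) * (-9) = 99
Step 3: Cross-ratio = 51/99 = 17/33

17/33


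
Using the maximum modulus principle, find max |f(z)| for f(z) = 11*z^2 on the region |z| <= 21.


Step 1: On |z| = 21, |f(z)| = 11 * |z|^2 = 11 * 21^2
Step 2: By maximum modulus principle, maximum is on boundary.
Step 3: Maximum = 11 * 441 = 4851

4851


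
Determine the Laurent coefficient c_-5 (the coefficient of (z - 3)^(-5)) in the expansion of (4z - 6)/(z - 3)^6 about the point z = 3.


Step 1: Write the numerator in powers of (z - 3): 4z - 6 = 4(z - 3) + (4*3 - 6) = 4(z - 3) + 6
Step 2: Divide by (z - 3)^6: f(z) = 6(z - 3)^(-6) + 4(z - 3)^(-5)
Step 3: This finite sum is the Laurent series of f about z = 3.
Step 4: Coefficient of (z - 3)^(-5) = coefficient of (z - 3) in the re-centred numerator = 4

4


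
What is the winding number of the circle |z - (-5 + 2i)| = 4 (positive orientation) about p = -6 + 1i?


Step 1: Center c = (-5, 2), radius = 4
Step 2: |p - c|^2 = (-1)^2 + (-1)^2 = 2
Step 3: r^2 = 16
Step 4: |p-c| < r so winding number = 1

1


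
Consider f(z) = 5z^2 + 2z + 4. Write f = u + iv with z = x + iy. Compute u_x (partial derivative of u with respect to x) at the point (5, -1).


Step 1: f(z) = 5(x+iy)^2 + 2(x+iy) + 4
Step 2: u = 5(x^2 - y^2) + 2x + 4
Step 3: u_x = 10x + 2
Step 4: At (5, -1): u_x = 50 + 2 = 52

52


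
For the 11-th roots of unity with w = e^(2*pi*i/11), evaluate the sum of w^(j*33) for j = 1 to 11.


Step 1: The sum sum_{j=1}^{n} w^(k*j) equals n if n | k, else 0.
Step 2: Here n = 11, k = 33
Step 3: Does n divide k? 11 | 33 -> True
Step 4: Sum = 11

11


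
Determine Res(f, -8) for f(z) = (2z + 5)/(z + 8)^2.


Step 1: Pole of order 2 at z = -8
Step 2: Res = lim d/dz [(z + 8)^2 * f(z)] as z -> -8
Step 3: (z + 8)^2 * f(z) = 2z + 5
Step 4: d/dz[2z + 5] = 2

2


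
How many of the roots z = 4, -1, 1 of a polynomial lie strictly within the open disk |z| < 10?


Step 1: Check each root:
  z = 4: |4| = 4 < 10
  z = -1: |-1| = 1 < 10
  z = 1: |1| = 1 < 10
Step 2: Count = 3

3


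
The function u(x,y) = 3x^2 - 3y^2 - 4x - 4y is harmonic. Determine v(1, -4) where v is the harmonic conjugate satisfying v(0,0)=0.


Step 1: v_x = -u_y = 6y + 4
Step 2: v_y = u_x = 6x - 4
Step 3: v = 6xy + 4x - 4y + C
Step 4: v(0,0) = 0 => C = 0
Step 5: v(1, -4) = -4

-4


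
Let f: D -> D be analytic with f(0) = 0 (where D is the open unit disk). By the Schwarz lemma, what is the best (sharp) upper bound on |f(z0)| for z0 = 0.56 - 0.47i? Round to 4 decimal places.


Step 1: Schwarz lemma: if f: D -> D is analytic with f(0) = 0, then |f(z)| <= |z| for all z in D, and this is sharp (f(z) = z).
Step 2: |z0|^2 = 0.56^2 + (-0.47)^2 = 0.5345
Step 3: |z0| = sqrt(0.5345) = 0.731095
Step 4: Best bound = |z0| = 0.7311

0.7311


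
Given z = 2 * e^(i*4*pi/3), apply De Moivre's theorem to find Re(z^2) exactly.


Step 1: By De Moivre's theorem, z^2 = 2^2 * e^(i*2*4*pi/3) = 4 * (cos(8*pi/3) + i*sin(8*pi/3))
Step 2: |z|^2 = 2^2 = 4
Step 3: Reduce the angle mod 2*pi: 8*pi/3 - 2*pi = 2*pi/3
Step 4: cos(2*pi/3) = -1/2
Step 5: Re(z^2) = 4 * (-1/2) = -2

-2
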